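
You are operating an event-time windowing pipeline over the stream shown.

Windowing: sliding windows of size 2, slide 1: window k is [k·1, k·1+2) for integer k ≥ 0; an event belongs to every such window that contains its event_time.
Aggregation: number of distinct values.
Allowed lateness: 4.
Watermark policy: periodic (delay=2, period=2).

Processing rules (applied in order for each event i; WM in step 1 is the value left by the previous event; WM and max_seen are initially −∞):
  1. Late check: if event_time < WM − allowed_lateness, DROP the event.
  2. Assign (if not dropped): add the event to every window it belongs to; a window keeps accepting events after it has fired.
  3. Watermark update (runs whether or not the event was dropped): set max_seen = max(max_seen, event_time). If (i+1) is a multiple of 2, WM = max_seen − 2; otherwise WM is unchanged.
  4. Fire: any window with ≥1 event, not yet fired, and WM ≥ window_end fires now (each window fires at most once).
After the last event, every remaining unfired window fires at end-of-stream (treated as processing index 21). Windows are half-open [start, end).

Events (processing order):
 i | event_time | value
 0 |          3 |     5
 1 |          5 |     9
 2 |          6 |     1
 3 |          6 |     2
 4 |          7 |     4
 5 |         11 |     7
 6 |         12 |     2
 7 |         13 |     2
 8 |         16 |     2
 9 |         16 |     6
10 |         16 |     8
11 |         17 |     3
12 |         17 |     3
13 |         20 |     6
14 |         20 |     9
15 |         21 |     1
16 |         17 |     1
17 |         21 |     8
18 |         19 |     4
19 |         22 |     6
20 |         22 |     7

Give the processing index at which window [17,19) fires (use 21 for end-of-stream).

i=0 t=3 v=5: → [3,5),[2,4); WM=−∞
i=1 t=5 v=9: → [5,7),[4,6); WM=3
i=2 t=6 v=1: → [6,8),[5,7); WM=3
i=3 t=6 v=2: → [6,8),[5,7); WM=4; [2,4) fires=1
i=4 t=7 v=4: → [7,9),[6,8); WM=4
i=5 t=11 v=7: → [11,13),[10,12); WM=9; [3,5) fires=1 [4,6) fires=1 [5,7) fires=3 [6,8) fires=3 [7,9) fires=1
i=6 t=12 v=2: → [12,14),[11,13); WM=9
i=7 t=13 v=2: → [13,15),[12,14); WM=11
i=8 t=16 v=2: → [16,18),[15,17); WM=11
i=9 t=16 v=6: → [16,18),[15,17); WM=14; [10,12) fires=1 [11,13) fires=2 [12,14) fires=1
i=10 t=16 v=8: → [16,18),[15,17); WM=14
i=11 t=17 v=3: → [17,19),[16,18); WM=15; [13,15) fires=1
i=12 t=17 v=3: → [17,19),[16,18); WM=15
i=13 t=20 v=6: → [20,22),[19,21); WM=18; [15,17) fires=3 [16,18) fires=4
i=14 t=20 v=9: → [20,22),[19,21); WM=18
i=15 t=21 v=1: → [21,23),[20,22); WM=19; [17,19) fires=1
i=16 t=17 v=1: → [17,19),[16,18); WM=19
i=17 t=21 v=8: → [21,23),[20,22); WM=19
i=18 t=19 v=4: → [19,21),[18,20); WM=19
i=19 t=22 v=6: → [22,24),[21,23); WM=20; [18,20) fires=1
i=20 t=22 v=7: → [22,24),[21,23); WM=20

15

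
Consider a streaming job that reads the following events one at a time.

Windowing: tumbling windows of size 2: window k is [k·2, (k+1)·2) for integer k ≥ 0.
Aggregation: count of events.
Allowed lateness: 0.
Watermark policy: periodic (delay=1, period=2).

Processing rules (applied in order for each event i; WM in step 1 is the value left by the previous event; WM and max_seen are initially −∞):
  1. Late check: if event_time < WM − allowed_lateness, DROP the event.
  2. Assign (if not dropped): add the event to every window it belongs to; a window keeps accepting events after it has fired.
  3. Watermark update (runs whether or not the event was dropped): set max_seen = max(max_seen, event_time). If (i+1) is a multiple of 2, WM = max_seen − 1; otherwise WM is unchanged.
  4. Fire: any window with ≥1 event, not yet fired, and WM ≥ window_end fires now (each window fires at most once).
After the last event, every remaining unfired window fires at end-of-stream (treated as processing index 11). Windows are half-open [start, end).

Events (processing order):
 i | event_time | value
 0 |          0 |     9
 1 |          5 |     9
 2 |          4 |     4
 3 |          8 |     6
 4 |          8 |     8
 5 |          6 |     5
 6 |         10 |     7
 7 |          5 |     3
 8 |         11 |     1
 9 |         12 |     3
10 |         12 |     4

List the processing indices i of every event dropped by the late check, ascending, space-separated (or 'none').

i=0 t=0 v=9: → [0,2); WM=−∞
i=1 t=5 v=9: → [4,6); WM=4; [0,2) fires=1
i=2 t=4 v=4: → [4,6); WM=4
i=3 t=8 v=6: → [8,10); WM=7; [4,6) fires=2
i=4 t=8 v=8: → [8,10); WM=7
i=5 t=6 v=5: DROP (t<7-0); WM=7
i=6 t=10 v=7: → [10,12); WM=7
i=7 t=5 v=3: DROP (t<7-0); WM=9
i=8 t=11 v=1: → [10,12); WM=9
i=9 t=12 v=3: → [12,14); WM=11; [8,10) fires=2
i=10 t=12 v=4: → [12,14); WM=11

5 7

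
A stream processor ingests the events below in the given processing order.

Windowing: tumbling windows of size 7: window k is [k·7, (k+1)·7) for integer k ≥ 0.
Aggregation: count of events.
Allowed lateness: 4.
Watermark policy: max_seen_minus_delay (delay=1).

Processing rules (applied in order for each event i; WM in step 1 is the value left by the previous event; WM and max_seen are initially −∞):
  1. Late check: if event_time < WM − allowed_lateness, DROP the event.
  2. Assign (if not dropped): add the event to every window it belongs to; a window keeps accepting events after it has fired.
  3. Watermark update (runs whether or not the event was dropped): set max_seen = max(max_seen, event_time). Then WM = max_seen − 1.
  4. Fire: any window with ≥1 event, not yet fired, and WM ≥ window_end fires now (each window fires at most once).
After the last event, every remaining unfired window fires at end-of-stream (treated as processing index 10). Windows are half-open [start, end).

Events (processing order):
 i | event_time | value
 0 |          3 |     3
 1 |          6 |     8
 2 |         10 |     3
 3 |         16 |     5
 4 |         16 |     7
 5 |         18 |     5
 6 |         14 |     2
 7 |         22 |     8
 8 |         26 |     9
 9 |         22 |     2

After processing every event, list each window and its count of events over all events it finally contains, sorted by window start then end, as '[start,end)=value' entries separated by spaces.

i=0 t=3 v=3: → [0,7); WM=2
i=1 t=6 v=8: → [0,7); WM=5
i=2 t=10 v=3: → [7,14); WM=9; [0,7) fires=2
i=3 t=16 v=5: → [14,21); WM=15; [7,14) fires=1
i=4 t=16 v=7: → [14,21); WM=15
i=5 t=18 v=5: → [14,21); WM=17
i=6 t=14 v=2: → [14,21); WM=17
i=7 t=22 v=8: → [21,28); WM=21; [14,21) fires=4
i=8 t=26 v=9: → [21,28); WM=25
i=9 t=22 v=2: → [21,28); WM=25

[0,7)=2 [7,14)=1 [14,21)=4 [21,28)=3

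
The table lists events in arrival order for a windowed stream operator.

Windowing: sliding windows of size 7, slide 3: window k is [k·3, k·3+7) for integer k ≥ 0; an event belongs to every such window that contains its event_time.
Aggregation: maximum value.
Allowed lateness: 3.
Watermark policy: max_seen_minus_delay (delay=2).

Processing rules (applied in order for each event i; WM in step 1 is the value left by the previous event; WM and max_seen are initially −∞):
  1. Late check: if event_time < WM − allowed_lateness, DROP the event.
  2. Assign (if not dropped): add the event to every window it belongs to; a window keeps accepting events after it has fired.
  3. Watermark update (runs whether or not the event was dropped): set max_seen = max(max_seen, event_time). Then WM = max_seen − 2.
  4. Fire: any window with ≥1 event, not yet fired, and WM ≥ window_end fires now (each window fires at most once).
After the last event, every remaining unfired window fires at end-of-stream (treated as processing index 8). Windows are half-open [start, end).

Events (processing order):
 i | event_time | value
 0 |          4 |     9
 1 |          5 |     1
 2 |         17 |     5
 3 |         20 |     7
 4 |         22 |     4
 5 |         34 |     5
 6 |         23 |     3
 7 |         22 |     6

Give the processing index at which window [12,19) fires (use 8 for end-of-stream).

4

i=0 t=4 v=9: → [3,10),[0,7); WM=2
i=1 t=5 v=1: → [3,10),[0,7); WM=3
i=2 t=17 v=5: → [15,22),[12,19); WM=15; [0,7) fires=9 [3,10) fires=9
i=3 t=20 v=7: → [18,25),[15,22); WM=18
i=4 t=22 v=4: → [21,28),[18,25); WM=20; [12,19) fires=5
i=5 t=34 v=5: → [33,40),[30,37); WM=32; [15,22) fires=7 [18,25) fires=7 [21,28) fires=4
i=6 t=23 v=3: DROP (t<32-3); WM=32
i=7 t=22 v=6: DROP (t<32-3); WM=32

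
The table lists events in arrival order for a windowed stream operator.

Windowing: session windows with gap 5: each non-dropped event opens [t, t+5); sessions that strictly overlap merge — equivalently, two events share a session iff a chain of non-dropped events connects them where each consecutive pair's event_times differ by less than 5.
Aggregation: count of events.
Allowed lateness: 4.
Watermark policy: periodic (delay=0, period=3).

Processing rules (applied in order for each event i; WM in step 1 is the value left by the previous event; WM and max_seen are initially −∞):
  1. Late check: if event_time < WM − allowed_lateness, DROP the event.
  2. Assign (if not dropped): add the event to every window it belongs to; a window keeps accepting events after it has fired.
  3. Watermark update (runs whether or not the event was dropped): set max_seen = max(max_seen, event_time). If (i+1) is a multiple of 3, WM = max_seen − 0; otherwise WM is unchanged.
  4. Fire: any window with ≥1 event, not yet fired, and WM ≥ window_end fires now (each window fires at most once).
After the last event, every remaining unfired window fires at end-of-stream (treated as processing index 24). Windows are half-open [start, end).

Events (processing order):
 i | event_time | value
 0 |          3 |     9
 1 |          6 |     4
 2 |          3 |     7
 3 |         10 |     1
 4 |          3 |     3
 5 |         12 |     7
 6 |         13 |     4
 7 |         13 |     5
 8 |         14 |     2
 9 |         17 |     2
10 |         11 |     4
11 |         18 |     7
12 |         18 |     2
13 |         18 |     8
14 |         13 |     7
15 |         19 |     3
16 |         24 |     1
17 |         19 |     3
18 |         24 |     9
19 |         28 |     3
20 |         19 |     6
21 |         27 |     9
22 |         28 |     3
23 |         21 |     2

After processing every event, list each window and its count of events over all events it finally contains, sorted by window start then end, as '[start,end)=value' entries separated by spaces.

[3,24)=16 [24,33)=5

i=0 t=3 v=9: → [3,8); WM=−∞
i=1 t=6 v=4: → [3,11); WM=−∞
i=2 t=3 v=7: → [3,11); WM=6
i=3 t=10 v=1: → [3,15); WM=6
i=4 t=3 v=3: → [3,15); WM=6
i=5 t=12 v=7: → [3,17); WM=12
i=6 t=13 v=4: → [3,18); WM=12
i=7 t=13 v=5: → [3,18); WM=12
i=8 t=14 v=2: → [3,19); WM=14
i=9 t=17 v=2: → [3,22); WM=14
i=10 t=11 v=4: → [3,22); WM=14
i=11 t=18 v=7: → [3,23); WM=18
i=12 t=18 v=2: → [3,23); WM=18
i=13 t=18 v=8: → [3,23); WM=18
i=14 t=13 v=7: DROP (t<18-4); WM=18
i=15 t=19 v=3: → [3,24); WM=18
i=16 t=24 v=1: → [24,29); WM=18
i=17 t=19 v=3: → [3,24); WM=24
i=18 t=24 v=9: → [24,29); WM=24
i=19 t=28 v=3: → [24,33); WM=24
i=20 t=19 v=6: DROP (t<24-4); WM=28
i=21 t=27 v=9: → [24,33); WM=28
i=22 t=28 v=3: → [24,33); WM=28
i=23 t=21 v=2: DROP (t<28-4); WM=28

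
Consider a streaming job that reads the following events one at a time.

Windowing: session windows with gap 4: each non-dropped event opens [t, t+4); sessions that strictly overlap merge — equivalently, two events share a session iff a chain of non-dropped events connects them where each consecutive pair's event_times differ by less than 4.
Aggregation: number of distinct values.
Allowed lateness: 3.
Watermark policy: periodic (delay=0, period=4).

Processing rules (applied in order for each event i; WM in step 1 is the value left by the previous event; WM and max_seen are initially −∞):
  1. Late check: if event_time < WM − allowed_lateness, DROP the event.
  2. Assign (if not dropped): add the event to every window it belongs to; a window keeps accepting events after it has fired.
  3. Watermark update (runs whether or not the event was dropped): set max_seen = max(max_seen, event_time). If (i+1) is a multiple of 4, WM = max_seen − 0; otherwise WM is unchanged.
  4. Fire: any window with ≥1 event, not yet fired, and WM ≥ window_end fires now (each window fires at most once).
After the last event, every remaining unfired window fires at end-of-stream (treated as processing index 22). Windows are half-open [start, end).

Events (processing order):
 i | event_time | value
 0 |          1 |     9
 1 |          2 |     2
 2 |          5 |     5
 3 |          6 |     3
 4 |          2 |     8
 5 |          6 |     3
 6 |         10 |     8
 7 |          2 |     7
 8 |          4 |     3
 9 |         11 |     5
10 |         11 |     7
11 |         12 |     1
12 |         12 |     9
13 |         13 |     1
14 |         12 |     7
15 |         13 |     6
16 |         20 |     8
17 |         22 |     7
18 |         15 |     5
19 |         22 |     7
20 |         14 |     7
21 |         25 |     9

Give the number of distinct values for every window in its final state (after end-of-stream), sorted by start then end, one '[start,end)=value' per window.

[1,10)=4 [10,19)=6 [20,29)=3

i=0 t=1 v=9: → [1,5); WM=−∞
i=1 t=2 v=2: → [1,6); WM=−∞
i=2 t=5 v=5: → [1,9); WM=−∞
i=3 t=6 v=3: → [1,10); WM=6
i=4 t=2 v=8: DROP (t<6-3); WM=6
i=5 t=6 v=3: → [1,10); WM=6
i=6 t=10 v=8: → [10,14); WM=6
i=7 t=2 v=7: DROP (t<6-3); WM=10
i=8 t=4 v=3: DROP (t<10-3); WM=10
i=9 t=11 v=5: → [10,15); WM=10
i=10 t=11 v=7: → [10,15); WM=10
i=11 t=12 v=1: → [10,16); WM=12
i=12 t=12 v=9: → [10,16); WM=12
i=13 t=13 v=1: → [10,17); WM=12
i=14 t=12 v=7: → [10,17); WM=12
i=15 t=13 v=6: → [10,17); WM=13
i=16 t=20 v=8: → [20,24); WM=13
i=17 t=22 v=7: → [20,26); WM=13
i=18 t=15 v=5: → [10,19); WM=13
i=19 t=22 v=7: → [20,26); WM=22
i=20 t=14 v=7: DROP (t<22-3); WM=22
i=21 t=25 v=9: → [20,29); WM=22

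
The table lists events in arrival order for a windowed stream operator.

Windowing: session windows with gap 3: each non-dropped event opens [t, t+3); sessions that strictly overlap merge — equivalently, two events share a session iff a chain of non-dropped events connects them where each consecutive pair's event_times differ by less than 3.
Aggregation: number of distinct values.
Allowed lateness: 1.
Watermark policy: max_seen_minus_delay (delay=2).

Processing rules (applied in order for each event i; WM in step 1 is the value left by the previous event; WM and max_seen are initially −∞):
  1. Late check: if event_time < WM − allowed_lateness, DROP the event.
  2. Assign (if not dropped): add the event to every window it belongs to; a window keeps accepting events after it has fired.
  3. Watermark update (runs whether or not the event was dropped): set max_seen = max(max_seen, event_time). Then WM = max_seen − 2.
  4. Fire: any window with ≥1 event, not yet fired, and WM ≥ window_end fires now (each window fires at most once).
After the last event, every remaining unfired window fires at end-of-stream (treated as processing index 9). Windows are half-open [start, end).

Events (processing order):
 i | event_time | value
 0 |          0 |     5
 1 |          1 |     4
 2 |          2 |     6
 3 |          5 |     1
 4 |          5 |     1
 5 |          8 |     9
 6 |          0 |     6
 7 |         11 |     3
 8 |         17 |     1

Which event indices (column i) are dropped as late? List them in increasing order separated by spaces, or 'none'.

6

i=0 t=0 v=5: → [0,3); WM=-2
i=1 t=1 v=4: → [0,4); WM=-1
i=2 t=2 v=6: → [0,5); WM=0
i=3 t=5 v=1: → [5,8); WM=3
i=4 t=5 v=1: → [5,8); WM=3
i=5 t=8 v=9: → [8,11); WM=6
i=6 t=0 v=6: DROP (t<6-1); WM=6
i=7 t=11 v=3: → [11,14); WM=9
i=8 t=17 v=1: → [17,20); WM=15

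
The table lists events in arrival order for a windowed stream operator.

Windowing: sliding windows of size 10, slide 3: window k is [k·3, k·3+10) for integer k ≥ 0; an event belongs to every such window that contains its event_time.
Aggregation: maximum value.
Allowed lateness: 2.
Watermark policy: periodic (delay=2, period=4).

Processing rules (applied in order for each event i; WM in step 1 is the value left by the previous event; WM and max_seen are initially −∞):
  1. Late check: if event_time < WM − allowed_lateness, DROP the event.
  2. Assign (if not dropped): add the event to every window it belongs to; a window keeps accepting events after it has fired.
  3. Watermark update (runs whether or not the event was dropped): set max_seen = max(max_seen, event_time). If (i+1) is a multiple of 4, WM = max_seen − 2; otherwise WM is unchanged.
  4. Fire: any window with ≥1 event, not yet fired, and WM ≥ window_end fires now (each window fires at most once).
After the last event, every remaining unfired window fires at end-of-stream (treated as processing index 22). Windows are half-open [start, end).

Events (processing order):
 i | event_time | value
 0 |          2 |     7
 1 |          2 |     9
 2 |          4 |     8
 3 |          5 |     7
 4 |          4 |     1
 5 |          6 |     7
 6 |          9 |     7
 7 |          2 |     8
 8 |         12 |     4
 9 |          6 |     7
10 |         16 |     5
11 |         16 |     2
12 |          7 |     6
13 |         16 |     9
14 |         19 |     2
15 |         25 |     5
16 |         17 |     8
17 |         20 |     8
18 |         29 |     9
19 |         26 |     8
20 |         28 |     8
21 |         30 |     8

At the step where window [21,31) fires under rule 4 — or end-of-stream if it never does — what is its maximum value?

i=0 t=2 v=7: → [0,10); WM=−∞
i=1 t=2 v=9: → [0,10); WM=−∞
i=2 t=4 v=8: → [3,13),[0,10); WM=−∞
i=3 t=5 v=7: → [3,13),[0,10); WM=3
i=4 t=4 v=1: → [3,13),[0,10); WM=3
i=5 t=6 v=7: → [6,16),[3,13),[0,10); WM=3
i=6 t=9 v=7: → [9,19),[6,16),[3,13),[0,10); WM=3
i=7 t=2 v=8: → [0,10); WM=7
i=8 t=12 v=4: → [12,22),[9,19),[6,16),[3,13); WM=7
i=9 t=6 v=7: → [6,16),[3,13),[0,10); WM=7
i=10 t=16 v=5: → [15,25),[12,22),[9,19); WM=7
i=11 t=16 v=2: → [15,25),[12,22),[9,19); WM=14; [0,10) fires=9 [3,13) fires=8
i=12 t=7 v=6: DROP (t<14-2); WM=14
i=13 t=16 v=9: → [15,25),[12,22),[9,19); WM=14
i=14 t=19 v=2: → [18,28),[15,25),[12,22); WM=14
i=15 t=25 v=5: → [24,34),[21,31),[18,28); WM=23; [6,16) fires=7 [9,19) fires=9 [12,22) fires=9
i=16 t=17 v=8: DROP (t<23-2); WM=23
i=17 t=20 v=8: DROP (t<23-2); WM=23
i=18 t=29 v=9: → [27,37),[24,34),[21,31); WM=23
i=19 t=26 v=8: → [24,34),[21,31),[18,28); WM=27; [15,25) fires=9
i=20 t=28 v=8: → [27,37),[24,34),[21,31); WM=27
i=21 t=30 v=8: → [30,40),[27,37),[24,34),[21,31); WM=27

9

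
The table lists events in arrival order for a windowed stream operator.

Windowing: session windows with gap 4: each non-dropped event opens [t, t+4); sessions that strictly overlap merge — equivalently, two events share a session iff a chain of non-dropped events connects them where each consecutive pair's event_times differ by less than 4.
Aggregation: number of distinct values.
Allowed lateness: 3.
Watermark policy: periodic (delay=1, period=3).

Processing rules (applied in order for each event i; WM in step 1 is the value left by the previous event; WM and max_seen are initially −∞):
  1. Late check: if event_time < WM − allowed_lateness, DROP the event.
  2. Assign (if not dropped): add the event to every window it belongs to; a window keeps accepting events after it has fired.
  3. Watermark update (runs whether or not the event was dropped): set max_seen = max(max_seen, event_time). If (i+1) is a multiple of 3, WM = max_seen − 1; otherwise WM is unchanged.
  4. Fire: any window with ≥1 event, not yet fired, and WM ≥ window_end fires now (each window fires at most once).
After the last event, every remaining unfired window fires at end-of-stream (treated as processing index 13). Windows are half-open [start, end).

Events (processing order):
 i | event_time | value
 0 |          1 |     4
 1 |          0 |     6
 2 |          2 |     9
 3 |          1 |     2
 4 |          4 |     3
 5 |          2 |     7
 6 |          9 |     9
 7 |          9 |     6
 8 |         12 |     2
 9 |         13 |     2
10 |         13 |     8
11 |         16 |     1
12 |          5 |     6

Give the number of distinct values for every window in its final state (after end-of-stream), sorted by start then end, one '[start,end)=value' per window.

i=0 t=1 v=4: → [1,5); WM=−∞
i=1 t=0 v=6: → [0,5); WM=−∞
i=2 t=2 v=9: → [0,6); WM=1
i=3 t=1 v=2: → [0,6); WM=1
i=4 t=4 v=3: → [0,8); WM=1
i=5 t=2 v=7: → [0,8); WM=3
i=6 t=9 v=9: → [9,13); WM=3
i=7 t=9 v=6: → [9,13); WM=3
i=8 t=12 v=2: → [9,16); WM=11
i=9 t=13 v=2: → [9,17); WM=11
i=10 t=13 v=8: → [9,17); WM=11
i=11 t=16 v=1: → [9,20); WM=15
i=12 t=5 v=6: DROP (t<15-3); WM=15

[0,8)=6 [9,20)=5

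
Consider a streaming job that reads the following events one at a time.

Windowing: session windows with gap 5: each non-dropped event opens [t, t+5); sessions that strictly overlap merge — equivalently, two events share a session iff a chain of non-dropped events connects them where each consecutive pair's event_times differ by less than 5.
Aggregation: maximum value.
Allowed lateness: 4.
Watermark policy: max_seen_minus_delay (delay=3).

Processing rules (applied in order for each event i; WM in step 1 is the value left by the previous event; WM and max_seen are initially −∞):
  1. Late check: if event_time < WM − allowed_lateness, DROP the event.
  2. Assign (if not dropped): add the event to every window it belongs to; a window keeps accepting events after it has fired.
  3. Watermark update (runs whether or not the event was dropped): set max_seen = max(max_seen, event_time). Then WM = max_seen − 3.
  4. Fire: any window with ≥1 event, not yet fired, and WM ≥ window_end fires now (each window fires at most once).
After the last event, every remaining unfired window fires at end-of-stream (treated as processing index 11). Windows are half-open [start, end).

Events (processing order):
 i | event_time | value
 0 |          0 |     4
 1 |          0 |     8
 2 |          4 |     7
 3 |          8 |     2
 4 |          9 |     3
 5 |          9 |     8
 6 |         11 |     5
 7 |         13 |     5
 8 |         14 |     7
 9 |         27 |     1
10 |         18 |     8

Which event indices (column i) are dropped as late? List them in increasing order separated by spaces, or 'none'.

10

i=0 t=0 v=4: → [0,5); WM=-3
i=1 t=0 v=8: → [0,5); WM=-3
i=2 t=4 v=7: → [0,9); WM=1
i=3 t=8 v=2: → [0,13); WM=5
i=4 t=9 v=3: → [0,14); WM=6
i=5 t=9 v=8: → [0,14); WM=6
i=6 t=11 v=5: → [0,16); WM=8
i=7 t=13 v=5: → [0,18); WM=10
i=8 t=14 v=7: → [0,19); WM=11
i=9 t=27 v=1: → [27,32); WM=24
i=10 t=18 v=8: DROP (t<24-4); WM=24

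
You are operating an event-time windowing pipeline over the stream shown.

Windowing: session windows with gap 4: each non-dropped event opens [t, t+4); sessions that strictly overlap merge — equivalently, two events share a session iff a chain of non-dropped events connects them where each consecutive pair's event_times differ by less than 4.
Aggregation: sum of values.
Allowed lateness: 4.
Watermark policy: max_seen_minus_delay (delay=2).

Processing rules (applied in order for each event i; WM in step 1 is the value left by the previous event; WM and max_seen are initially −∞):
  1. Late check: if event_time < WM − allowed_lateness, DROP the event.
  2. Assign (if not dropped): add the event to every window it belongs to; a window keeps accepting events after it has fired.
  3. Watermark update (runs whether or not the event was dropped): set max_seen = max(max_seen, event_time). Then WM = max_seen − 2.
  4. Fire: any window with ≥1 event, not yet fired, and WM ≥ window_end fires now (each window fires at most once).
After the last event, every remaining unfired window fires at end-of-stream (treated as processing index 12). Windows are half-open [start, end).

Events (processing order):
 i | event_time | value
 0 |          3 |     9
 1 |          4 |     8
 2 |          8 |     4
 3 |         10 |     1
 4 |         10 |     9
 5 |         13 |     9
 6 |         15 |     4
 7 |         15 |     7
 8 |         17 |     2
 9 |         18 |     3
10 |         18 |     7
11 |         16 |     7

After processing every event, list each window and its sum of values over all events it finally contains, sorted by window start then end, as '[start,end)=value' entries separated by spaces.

i=0 t=3 v=9: → [3,7); WM=1
i=1 t=4 v=8: → [3,8); WM=2
i=2 t=8 v=4: → [8,12); WM=6
i=3 t=10 v=1: → [8,14); WM=8
i=4 t=10 v=9: → [8,14); WM=8
i=5 t=13 v=9: → [8,17); WM=11
i=6 t=15 v=4: → [8,19); WM=13
i=7 t=15 v=7: → [8,19); WM=13
i=8 t=17 v=2: → [8,21); WM=15
i=9 t=18 v=3: → [8,22); WM=16
i=10 t=18 v=7: → [8,22); WM=16
i=11 t=16 v=7: → [8,22); WM=16

[3,8)=17 [8,22)=53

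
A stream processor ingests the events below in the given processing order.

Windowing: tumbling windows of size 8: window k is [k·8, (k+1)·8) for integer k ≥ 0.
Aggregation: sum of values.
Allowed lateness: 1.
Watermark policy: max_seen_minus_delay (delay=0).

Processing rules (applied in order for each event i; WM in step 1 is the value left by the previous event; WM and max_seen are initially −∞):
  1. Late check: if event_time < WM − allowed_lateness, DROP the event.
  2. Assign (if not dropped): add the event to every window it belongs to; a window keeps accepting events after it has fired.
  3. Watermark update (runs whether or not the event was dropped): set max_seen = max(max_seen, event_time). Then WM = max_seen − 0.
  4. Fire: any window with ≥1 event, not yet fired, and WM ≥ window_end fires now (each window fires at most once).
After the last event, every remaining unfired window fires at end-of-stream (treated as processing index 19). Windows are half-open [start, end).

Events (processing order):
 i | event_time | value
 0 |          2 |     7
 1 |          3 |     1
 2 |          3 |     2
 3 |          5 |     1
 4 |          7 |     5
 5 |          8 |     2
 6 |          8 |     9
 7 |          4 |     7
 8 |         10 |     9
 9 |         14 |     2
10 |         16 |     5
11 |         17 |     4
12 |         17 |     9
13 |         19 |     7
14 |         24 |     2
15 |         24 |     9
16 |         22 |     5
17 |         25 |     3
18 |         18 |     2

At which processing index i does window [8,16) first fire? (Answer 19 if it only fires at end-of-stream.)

i=0 t=2 v=7: → [0,8); WM=2
i=1 t=3 v=1: → [0,8); WM=3
i=2 t=3 v=2: → [0,8); WM=3
i=3 t=5 v=1: → [0,8); WM=5
i=4 t=7 v=5: → [0,8); WM=7
i=5 t=8 v=2: → [8,16); WM=8; [0,8) fires=16
i=6 t=8 v=9: → [8,16); WM=8
i=7 t=4 v=7: DROP (t<8-1); WM=8
i=8 t=10 v=9: → [8,16); WM=10
i=9 t=14 v=2: → [8,16); WM=14
i=10 t=16 v=5: → [16,24); WM=16; [8,16) fires=22
i=11 t=17 v=4: → [16,24); WM=17
i=12 t=17 v=9: → [16,24); WM=17
i=13 t=19 v=7: → [16,24); WM=19
i=14 t=24 v=2: → [24,32); WM=24; [16,24) fires=25
i=15 t=24 v=9: → [24,32); WM=24
i=16 t=22 v=5: DROP (t<24-1); WM=24
i=17 t=25 v=3: → [24,32); WM=25
i=18 t=18 v=2: DROP (t<25-1); WM=25

10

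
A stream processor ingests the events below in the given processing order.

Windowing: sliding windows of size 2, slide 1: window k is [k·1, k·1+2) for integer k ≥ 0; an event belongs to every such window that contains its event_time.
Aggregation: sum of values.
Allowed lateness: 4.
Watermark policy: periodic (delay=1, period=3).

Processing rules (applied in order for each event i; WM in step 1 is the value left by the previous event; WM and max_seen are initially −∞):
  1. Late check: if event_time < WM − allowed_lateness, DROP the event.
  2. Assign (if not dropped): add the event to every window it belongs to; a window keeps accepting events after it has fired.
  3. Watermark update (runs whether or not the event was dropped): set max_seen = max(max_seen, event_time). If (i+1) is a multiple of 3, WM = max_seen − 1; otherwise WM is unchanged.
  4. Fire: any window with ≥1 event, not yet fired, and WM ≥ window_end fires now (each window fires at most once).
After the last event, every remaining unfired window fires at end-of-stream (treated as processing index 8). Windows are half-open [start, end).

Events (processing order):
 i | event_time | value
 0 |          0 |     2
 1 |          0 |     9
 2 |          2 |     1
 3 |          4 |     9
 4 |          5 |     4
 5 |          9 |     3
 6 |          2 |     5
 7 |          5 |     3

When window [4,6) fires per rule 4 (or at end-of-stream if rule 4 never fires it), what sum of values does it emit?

i=0 t=0 v=2: → [0,2); WM=−∞
i=1 t=0 v=9: → [0,2); WM=−∞
i=2 t=2 v=1: → [2,4),[1,3); WM=1
i=3 t=4 v=9: → [4,6),[3,5); WM=1
i=4 t=5 v=4: → [5,7),[4,6); WM=1
i=5 t=9 v=3: → [9,11),[8,10); WM=8; [0,2) fires=11 [1,3) fires=1 [2,4) fires=1 [3,5) fires=9 [4,6) fires=13 [5,7) fires=4
i=6 t=2 v=5: DROP (t<8-4); WM=8
i=7 t=5 v=3: → [5,7),[4,6); WM=8

13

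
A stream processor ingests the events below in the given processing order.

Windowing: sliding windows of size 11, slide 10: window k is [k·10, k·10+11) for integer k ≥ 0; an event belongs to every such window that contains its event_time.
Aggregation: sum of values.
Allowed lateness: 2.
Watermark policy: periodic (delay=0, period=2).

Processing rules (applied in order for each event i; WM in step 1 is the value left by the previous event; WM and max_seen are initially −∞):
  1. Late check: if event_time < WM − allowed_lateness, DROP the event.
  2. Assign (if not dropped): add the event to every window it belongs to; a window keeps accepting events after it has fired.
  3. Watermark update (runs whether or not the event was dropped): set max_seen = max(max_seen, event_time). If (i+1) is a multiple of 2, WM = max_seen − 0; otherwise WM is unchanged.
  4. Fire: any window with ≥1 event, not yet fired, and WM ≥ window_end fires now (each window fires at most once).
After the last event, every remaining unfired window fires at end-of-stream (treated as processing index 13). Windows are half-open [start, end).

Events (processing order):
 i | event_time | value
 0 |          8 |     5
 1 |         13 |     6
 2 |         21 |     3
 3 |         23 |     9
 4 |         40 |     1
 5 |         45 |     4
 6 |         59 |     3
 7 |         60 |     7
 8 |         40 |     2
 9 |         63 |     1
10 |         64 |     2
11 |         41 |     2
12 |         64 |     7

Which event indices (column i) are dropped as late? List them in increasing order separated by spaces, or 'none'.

i=0 t=8 v=5: → [0,11); WM=−∞
i=1 t=13 v=6: → [10,21); WM=13; [0,11) fires=5
i=2 t=21 v=3: → [20,31); WM=13
i=3 t=23 v=9: → [20,31); WM=23; [10,21) fires=6
i=4 t=40 v=1: → [40,51),[30,41); WM=23
i=5 t=45 v=4: → [40,51); WM=45; [20,31) fires=12 [30,41) fires=1
i=6 t=59 v=3: → [50,61); WM=45
i=7 t=60 v=7: → [60,71),[50,61); WM=60; [40,51) fires=5
i=8 t=40 v=2: DROP (t<60-2); WM=60
i=9 t=63 v=1: → [60,71); WM=63; [50,61) fires=10
i=10 t=64 v=2: → [60,71); WM=63
i=11 t=41 v=2: DROP (t<63-2); WM=64
i=12 t=64 v=7: → [60,71); WM=64

8 11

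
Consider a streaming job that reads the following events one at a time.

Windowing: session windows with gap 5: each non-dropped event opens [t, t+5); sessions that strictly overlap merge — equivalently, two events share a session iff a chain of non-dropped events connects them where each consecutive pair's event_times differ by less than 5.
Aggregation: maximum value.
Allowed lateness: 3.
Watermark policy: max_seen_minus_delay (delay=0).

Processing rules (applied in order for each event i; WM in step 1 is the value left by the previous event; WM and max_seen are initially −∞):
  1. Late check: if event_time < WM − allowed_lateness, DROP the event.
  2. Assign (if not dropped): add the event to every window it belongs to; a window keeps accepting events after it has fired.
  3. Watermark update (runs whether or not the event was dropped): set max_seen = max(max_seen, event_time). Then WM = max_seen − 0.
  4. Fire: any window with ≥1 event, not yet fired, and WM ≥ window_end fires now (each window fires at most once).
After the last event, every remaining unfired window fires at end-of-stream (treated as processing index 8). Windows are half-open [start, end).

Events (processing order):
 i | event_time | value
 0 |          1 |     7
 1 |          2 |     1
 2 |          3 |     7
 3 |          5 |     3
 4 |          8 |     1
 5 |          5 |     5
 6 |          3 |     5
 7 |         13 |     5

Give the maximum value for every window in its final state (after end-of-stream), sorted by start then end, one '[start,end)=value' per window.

i=0 t=1 v=7: → [1,6); WM=1
i=1 t=2 v=1: → [1,7); WM=2
i=2 t=3 v=7: → [1,8); WM=3
i=3 t=5 v=3: → [1,10); WM=5
i=4 t=8 v=1: → [1,13); WM=8
i=5 t=5 v=5: → [1,13); WM=8
i=6 t=3 v=5: DROP (t<8-3); WM=8
i=7 t=13 v=5: → [13,18); WM=13

[1,13)=7 [13,18)=5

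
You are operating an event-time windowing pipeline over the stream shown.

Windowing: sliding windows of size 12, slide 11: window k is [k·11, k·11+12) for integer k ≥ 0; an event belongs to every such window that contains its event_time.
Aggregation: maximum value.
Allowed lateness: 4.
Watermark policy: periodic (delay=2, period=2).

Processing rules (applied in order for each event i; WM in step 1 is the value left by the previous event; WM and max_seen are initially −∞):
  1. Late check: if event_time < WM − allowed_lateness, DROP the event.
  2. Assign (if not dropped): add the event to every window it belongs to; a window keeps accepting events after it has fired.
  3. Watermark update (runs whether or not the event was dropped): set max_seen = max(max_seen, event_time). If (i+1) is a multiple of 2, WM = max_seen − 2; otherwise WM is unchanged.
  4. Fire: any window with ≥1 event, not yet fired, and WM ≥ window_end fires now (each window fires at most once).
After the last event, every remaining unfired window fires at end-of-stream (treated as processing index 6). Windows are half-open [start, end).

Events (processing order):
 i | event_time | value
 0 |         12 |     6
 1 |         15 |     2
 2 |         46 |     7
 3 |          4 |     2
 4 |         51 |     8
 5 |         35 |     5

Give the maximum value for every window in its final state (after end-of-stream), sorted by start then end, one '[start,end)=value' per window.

i=0 t=12 v=6: → [11,23); WM=−∞
i=1 t=15 v=2: → [11,23); WM=13
i=2 t=46 v=7: → [44,56); WM=13
i=3 t=4 v=2: DROP (t<13-4); WM=44; [11,23) fires=6
i=4 t=51 v=8: → [44,56); WM=44
i=5 t=35 v=5: DROP (t<44-4); WM=49

[11,23)=6 [44,56)=8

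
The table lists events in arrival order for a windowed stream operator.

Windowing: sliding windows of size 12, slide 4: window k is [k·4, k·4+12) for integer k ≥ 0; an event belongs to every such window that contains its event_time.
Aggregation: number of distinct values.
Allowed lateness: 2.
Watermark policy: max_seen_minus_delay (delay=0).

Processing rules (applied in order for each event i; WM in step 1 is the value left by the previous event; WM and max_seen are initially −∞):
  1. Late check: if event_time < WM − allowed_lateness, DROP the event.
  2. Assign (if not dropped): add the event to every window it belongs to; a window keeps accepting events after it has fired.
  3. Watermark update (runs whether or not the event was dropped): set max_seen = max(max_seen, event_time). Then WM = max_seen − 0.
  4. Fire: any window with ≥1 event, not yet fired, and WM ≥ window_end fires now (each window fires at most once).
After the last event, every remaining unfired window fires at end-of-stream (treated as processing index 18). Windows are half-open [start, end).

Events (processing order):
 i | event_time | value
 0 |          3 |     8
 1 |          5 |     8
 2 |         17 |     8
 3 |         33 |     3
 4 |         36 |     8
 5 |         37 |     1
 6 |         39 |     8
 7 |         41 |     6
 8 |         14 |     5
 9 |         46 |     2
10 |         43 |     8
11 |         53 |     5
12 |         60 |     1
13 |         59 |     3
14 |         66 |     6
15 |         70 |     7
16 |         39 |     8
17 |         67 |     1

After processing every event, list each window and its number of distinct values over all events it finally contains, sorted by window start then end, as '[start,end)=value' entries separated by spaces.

[0,12)=1 [4,16)=1 [8,20)=1 [12,24)=1 [16,28)=1 [24,36)=1 [28,40)=3 [32,44)=4 [36,48)=4 [40,52)=2 [44,56)=2 [48,60)=2 [52,64)=3 [56,68)=3 [60,72)=3 [64,76)=2 [68,80)=1

i=0 t=3 v=8: → [0,12); WM=3
i=1 t=5 v=8: → [4,16),[0,12); WM=5
i=2 t=17 v=8: → [16,28),[12,24),[8,20); WM=17; [0,12) fires=1 [4,16) fires=1
i=3 t=33 v=3: → [32,44),[28,40),[24,36); WM=33; [8,20) fires=1 [12,24) fires=1 [16,28) fires=1
i=4 t=36 v=8: → [36,48),[32,44),[28,40); WM=36; [24,36) fires=1
i=5 t=37 v=1: → [36,48),[32,44),[28,40); WM=37
i=6 t=39 v=8: → [36,48),[32,44),[28,40); WM=39
i=7 t=41 v=6: → [40,52),[36,48),[32,44); WM=41; [28,40) fires=3
i=8 t=14 v=5: DROP (t<41-2); WM=41
i=9 t=46 v=2: → [44,56),[40,52),[36,48); WM=46; [32,44) fires=4
i=10 t=43 v=8: DROP (t<46-2); WM=46
i=11 t=53 v=5: → [52,64),[48,60),[44,56); WM=53; [36,48) fires=4 [40,52) fires=2
i=12 t=60 v=1: → [60,72),[56,68),[52,64); WM=60; [44,56) fires=2 [48,60) fires=1
i=13 t=59 v=3: → [56,68),[52,64),[48,60); WM=60
i=14 t=66 v=6: → [64,76),[60,72),[56,68); WM=66; [52,64) fires=3
i=15 t=70 v=7: → [68,80),[64,76),[60,72); WM=70; [56,68) fires=3
i=16 t=39 v=8: DROP (t<70-2); WM=70
i=17 t=67 v=1: DROP (t<70-2); WM=70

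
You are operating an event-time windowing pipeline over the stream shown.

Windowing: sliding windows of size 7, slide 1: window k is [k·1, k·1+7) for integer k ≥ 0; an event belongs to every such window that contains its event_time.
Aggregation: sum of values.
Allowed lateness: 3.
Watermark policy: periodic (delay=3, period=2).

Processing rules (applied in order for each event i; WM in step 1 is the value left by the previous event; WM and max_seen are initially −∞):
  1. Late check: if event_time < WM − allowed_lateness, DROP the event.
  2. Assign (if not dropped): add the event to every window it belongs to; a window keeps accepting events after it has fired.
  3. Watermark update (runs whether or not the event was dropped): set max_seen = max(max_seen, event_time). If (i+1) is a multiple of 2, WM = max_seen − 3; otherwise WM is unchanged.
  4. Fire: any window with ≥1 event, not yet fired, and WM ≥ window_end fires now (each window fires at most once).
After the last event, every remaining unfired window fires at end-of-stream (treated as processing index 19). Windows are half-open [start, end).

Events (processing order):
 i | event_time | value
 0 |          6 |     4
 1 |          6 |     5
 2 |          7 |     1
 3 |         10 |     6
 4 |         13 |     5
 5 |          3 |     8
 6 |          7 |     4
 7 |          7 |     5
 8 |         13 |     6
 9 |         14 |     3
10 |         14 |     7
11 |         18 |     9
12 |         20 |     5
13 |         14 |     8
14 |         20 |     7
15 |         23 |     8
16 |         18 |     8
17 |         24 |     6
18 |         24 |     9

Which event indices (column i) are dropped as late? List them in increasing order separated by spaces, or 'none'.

5

i=0 t=6 v=4: → [6,13),[5,12),[4,11),[3,10),[2,9),[1,8),[0,7); WM=−∞
i=1 t=6 v=5: → [6,13),[5,12),[4,11),[3,10),[2,9),[1,8),[0,7); WM=3
i=2 t=7 v=1: → [7,14),[6,13),[5,12),[4,11),[3,10),[2,9),[1,8); WM=3
i=3 t=10 v=6: → [10,17),[9,16),[8,15),[7,14),[6,13),[5,12),[4,11); WM=7; [0,7) fires=9
i=4 t=13 v=5: → [13,20),[12,19),[11,18),[10,17),[9,16),[8,15),[7,14); WM=7
i=5 t=3 v=8: DROP (t<7-3); WM=10; [1,8) fires=10 [2,9) fires=10 [3,10) fires=10
i=6 t=7 v=4: → [7,14),[6,13),[5,12),[4,11),[3,10),[2,9),[1,8); WM=10
i=7 t=7 v=5: → [7,14),[6,13),[5,12),[4,11),[3,10),[2,9),[1,8); WM=10
i=8 t=13 v=6: → [13,20),[12,19),[11,18),[10,17),[9,16),[8,15),[7,14); WM=10
i=9 t=14 v=3: → [14,21),[13,20),[12,19),[11,18),[10,17),[9,16),[8,15); WM=11; [4,11) fires=25
i=10 t=14 v=7: → [14,21),[13,20),[12,19),[11,18),[10,17),[9,16),[8,15); WM=11
i=11 t=18 v=9: → [18,25),[17,24),[16,23),[15,22),[14,21),[13,20),[12,19); WM=15; [5,12) fires=25 [6,13) fires=25 [7,14) fires=27 [8,15) fires=27
i=12 t=20 v=5: → [20,27),[19,26),[18,25),[17,24),[16,23),[15,22),[14,21); WM=15
i=13 t=14 v=8: → [14,21),[13,20),[12,19),[11,18),[10,17),[9,16),[8,15); WM=17; [9,16) fires=35 [10,17) fires=35
i=14 t=20 v=7: → [20,27),[19,26),[18,25),[17,24),[16,23),[15,22),[14,21); WM=17
i=15 t=23 v=8: → [23,30),[22,29),[21,28),[20,27),[19,26),[18,25),[17,24); WM=20; [11,18) fires=29 [12,19) fires=38 [13,20) fires=38
i=16 t=18 v=8: → [18,25),[17,24),[16,23),[15,22),[14,21),[13,20),[12,19); WM=20
i=17 t=24 v=6: → [24,31),[23,30),[22,29),[21,28),[20,27),[19,26),[18,25); WM=21; [14,21) fires=47
i=18 t=24 v=9: → [24,31),[23,30),[22,29),[21,28),[20,27),[19,26),[18,25); WM=21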